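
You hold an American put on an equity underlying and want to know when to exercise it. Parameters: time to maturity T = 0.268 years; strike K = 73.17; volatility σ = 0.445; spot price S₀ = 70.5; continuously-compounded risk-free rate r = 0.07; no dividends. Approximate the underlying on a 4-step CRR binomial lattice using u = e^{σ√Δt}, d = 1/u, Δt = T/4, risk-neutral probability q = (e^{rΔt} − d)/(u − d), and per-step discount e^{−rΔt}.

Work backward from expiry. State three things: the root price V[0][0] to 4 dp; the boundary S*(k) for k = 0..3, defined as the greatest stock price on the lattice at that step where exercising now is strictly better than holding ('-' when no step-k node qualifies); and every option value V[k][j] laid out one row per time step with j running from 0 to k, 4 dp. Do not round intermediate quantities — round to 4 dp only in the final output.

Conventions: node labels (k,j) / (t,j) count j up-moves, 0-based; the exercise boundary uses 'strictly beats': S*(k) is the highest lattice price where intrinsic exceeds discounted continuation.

Δt=0.06700, u=1.12208, d=0.89120, q=0.49160, disc=e^(-rΔt)=0.99532
k=4 terminal: V=max(K-S,0) → 28.6975 17.1761 2.6700 0.0000 0.0000
k=3: j=0 S=49.9018 intr=23.2682 cont=22.9259 V=23.2682[EX]; j=1 S=62.8297 intr=10.3403 cont=9.9980 V=10.3403[EX]; j=2 S=79.1067 intr=0.0000 cont=1.3511 V=1.3511[hold]; j=3 S=99.6007 intr=0.0000 cont=0.0000 V=0.0000[hold]  S*(3)=62.8297
k=2: j=0 S=55.9939 intr=17.1761 cont=16.8338 V=17.1761[EX]; j=1 S=70.5000 intr=2.6700 cont=5.8935 V=5.8935[hold]; j=2 S=88.7642 intr=0.0000 cont=0.6837 V=0.6837[hold]  S*(2)=55.9939
k=1: j=0 S=62.8297 intr=10.3403 cont=11.5752 V=11.5752[hold]; j=1 S=79.1067 intr=0.0000 cont=3.3168 V=3.3168[hold]  S*(1)=-
k=0: j=0 S=70.5000 intr=2.6700 cont=7.4803 V=7.4803[hold]  S*(0)=-

price = 7.4803
boundary = - - 55.9939 62.8297
tree:
7.4803
11.5752 3.3168
17.1761 5.8935 0.6837
23.2682 10.3403 1.3511 0.0000
28.6975 17.1761 2.6700 0.0000 0.0000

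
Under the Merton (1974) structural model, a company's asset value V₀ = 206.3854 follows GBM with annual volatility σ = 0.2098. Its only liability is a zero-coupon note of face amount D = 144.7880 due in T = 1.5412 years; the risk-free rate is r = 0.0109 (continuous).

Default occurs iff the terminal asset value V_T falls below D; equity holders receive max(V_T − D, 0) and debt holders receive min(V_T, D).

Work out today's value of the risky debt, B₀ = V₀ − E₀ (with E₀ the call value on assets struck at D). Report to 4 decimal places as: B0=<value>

Work the structural quantities from V₀ = 206.3854 against face 144.7880:
d₁ = [ln(V₀/D) + (r + σ²/2)T] / (σ√T)
   = [ln(206.3854/144.7880) + (0.0109 + 0.5·0.2098²)·1.5412] / (0.2098·√1.5412)
   = [0.354475 + 0.050718] / 0.260456 = 1.555702
d₂ = d₁ − σ√T = 1.555702 − 0.260456 = 1.295246
N(d₁) = 0.940111,  N(d₂) = 0.902382,  e^(−rT) = 0.983341
E₀ = V₀·N(d₁) − D·e^(−rT)·N(d₂)
   = 206.3854·0.940111 − 144.7880·0.983341·0.902382 = 65.547500
B₀ = V₀ − E₀ = 206.3854 − 65.547500 = 140.837900

B0=140.8379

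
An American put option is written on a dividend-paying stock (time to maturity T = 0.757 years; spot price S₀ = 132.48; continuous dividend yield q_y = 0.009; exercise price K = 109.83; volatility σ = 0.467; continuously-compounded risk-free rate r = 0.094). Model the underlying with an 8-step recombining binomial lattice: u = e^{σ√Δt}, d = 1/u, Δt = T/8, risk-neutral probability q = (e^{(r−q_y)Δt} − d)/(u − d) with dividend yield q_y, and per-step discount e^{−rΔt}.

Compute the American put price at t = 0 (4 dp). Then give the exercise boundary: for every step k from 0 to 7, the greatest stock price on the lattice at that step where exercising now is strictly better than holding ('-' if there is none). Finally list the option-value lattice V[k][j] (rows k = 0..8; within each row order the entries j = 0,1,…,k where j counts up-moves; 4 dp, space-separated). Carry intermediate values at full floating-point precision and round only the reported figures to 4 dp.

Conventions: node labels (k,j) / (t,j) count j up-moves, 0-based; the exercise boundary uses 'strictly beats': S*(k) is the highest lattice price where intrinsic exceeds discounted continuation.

params: Δt=0.09463 u=1.15449 d=0.86619 q=0.49216 e^(-rΔt)=0.99114
t_8 payoffs: 67.8500 53.8775 35.2544 10.4330 0.0000 0.0000 0.0000 0.0000 0.0000
t_7: node(7,0) S=48.4653 payoff=61.3647 vs cont=60.4333 → 61.3647 [stop]  node(7,1) S=64.5964 payoff=45.2336 vs cont=44.3160 → 45.2336 [stop]  node(7,2) S=86.0964 payoff=23.7336 vs cont=22.8343 → 23.7336 [stop]  node(7,3) S=114.7524 payoff=0.0000 vs cont=5.2514 → 5.2514 [wait]  node(7,4) S=152.9462 payoff=0.0000 vs cont=0.0000 → 0.0000 [wait]  node(7,5) S=203.8523 payoff=0.0000 vs cont=0.0000 → 0.0000 [wait]  node(7,6) S=271.7018 payoff=0.0000 vs cont=0.0000 → 0.0000 [wait]  node(7,7) S=362.1341 payoff=0.0000 vs cont=0.0000 → 0.0000 [wait]  ⇒ S*(7)=86.0964
t_6: node(6,0) S=55.9525 payoff=53.8775 vs cont=52.9525 → 53.8775 [stop]  node(6,1) S=74.5756 payoff=35.2544 vs cont=34.3453 → 35.2544 [stop]  node(6,2) S=99.3970 payoff=10.4330 vs cont=14.5078 → 14.5078 [wait]  node(6,3) S=132.4800 payoff=0.0000 vs cont=2.6432 → 2.6432 [wait]  node(6,4) S=176.5742 payoff=0.0000 vs cont=0.0000 → 0.0000 [wait]  node(6,5) S=235.3445 payoff=0.0000 vs cont=0.0000 → 0.0000 [wait]  node(6,6) S=313.6758 payoff=0.0000 vs cont=0.0000 → 0.0000 [wait]  ⇒ S*(6)=74.5756
t_5: node(5,0) S=64.5964 payoff=45.2336 vs cont=44.3160 → 45.2336 [stop]  node(5,1) S=86.0964 payoff=23.7336 vs cont=24.8220 → 24.8220 [wait]  node(5,2) S=114.7524 payoff=0.0000 vs cont=8.5918 → 8.5918 [wait]  node(5,3) S=152.9462 payoff=0.0000 vs cont=1.3305 → 1.3305 [wait]  node(5,4) S=203.8523 payoff=0.0000 vs cont=0.0000 → 0.0000 [wait]  node(5,5) S=271.7018 payoff=0.0000 vs cont=0.0000 → 0.0000 [wait]  ⇒ S*(5)=64.5964
t_4: node(4,0) S=74.5756 payoff=35.2544 vs cont=34.8763 → 35.2544 [stop]  node(4,1) S=99.3970 payoff=10.4330 vs cont=16.6851 → 16.6851 [wait]  node(4,2) S=132.4800 payoff=0.0000 vs cont=4.9736 → 4.9736 [wait]  node(4,3) S=176.5742 payoff=0.0000 vs cont=0.6697 → 0.6697 [wait]  node(4,4) S=235.3445 payoff=0.0000 vs cont=0.0000 → 0.0000 [wait]  ⇒ S*(4)=74.5756
t_3: node(3,0) S=86.0964 payoff=23.7336 vs cont=25.8841 → 25.8841 [wait]  node(3,1) S=114.7524 payoff=0.0000 vs cont=10.8245 → 10.8245 [wait]  node(3,2) S=152.9462 payoff=0.0000 vs cont=2.8301 → 2.8301 [wait]  node(3,3) S=203.8523 payoff=0.0000 vs cont=0.3371 → 0.3371 [wait]  ⇒ S*(3)=-
t_2: node(2,0) S=99.3970 payoff=10.4330 vs cont=18.3088 → 18.3088 [wait]  node(2,1) S=132.4800 payoff=0.0000 vs cont=6.8290 → 6.8290 [wait]  node(2,2) S=176.5742 payoff=0.0000 vs cont=1.5889 → 1.5889 [wait]  ⇒ S*(2)=-
t_1: node(1,0) S=114.7524 payoff=0.0000 vs cont=12.5468 → 12.5468 [wait]  node(1,1) S=152.9462 payoff=0.0000 vs cont=4.2124 → 4.2124 [wait]  ⇒ S*(1)=-
t_0: node(0,0) S=132.4800 payoff=0.0000 vs cont=8.3702 → 8.3702 [wait]  ⇒ S*(0)=-

price = 8.3702
boundary = - - - - 74.5756 64.5964 74.5756 86.0964
tree:
8.3702
12.5468 4.2124
18.3088 6.8290 1.5889
25.8841 10.8245 2.8301 0.3371
35.2544 16.6851 4.9736 0.6697 0.0000
45.2336 24.8220 8.5918 1.3305 0.0000 0.0000
53.8775 35.2544 14.5078 2.6432 0.0000 0.0000 0.0000
61.3647 45.2336 23.7336 5.2514 0.0000 0.0000 0.0000 0.0000
67.8500 53.8775 35.2544 10.4330 0.0000 0.0000 0.0000 0.0000 0.0000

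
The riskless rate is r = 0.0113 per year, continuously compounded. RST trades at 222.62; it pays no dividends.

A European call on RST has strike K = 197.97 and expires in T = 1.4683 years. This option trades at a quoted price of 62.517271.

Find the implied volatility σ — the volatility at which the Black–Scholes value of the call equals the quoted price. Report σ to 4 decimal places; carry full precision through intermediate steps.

At σ = 0.4757 the Black–Scholes value reproduces the quote:
σ√T = 0.4757·√1.4683 = 0.576422
d₁ = (ln(S/K) + (r+σ²/2)T) / (σ√T) = (ln(222.62/197.97) + (0.0113+0.4757²/2)·1.4683) / 0.576422 = (0.117351 + 0.182723) / 0.576422 = 0.520580
d₂ = d₁ − σ√T = 0.520580 − 0.576422 = -0.055842
e^{−rT} = 0.983545
N(d₁) = 0.698670,  N(d₂) = 0.477734
V = S·N(d₁) − K·e^{−rT}·N(d₂) = 155.537979 − 93.020708 = 62.517271 (equal to the quote); since ∂V/∂σ > 0 for all σ, the implied volatility is unique

sigma = 0.4757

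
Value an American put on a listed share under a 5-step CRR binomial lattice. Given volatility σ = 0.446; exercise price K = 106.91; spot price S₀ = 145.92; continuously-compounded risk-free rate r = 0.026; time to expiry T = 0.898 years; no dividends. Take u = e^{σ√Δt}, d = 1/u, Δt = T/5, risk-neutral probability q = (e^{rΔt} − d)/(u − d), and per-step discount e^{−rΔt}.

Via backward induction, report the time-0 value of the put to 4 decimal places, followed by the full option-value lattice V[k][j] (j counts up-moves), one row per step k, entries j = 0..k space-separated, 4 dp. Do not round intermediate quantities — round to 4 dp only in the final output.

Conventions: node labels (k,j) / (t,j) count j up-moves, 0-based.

price = 6.6733
tree:
6.6733
10.8503 1.9385
17.2156 3.6417 0.0000
26.3904 6.8412 0.0000 0.0000
38.3977 12.8519 0.0000 0.0000 0.0000
50.1971 24.1434 0.0000 0.0000 0.0000 0.0000

Δt=0.17960, u=1.20805, d=0.82778, q=0.46520, disc=e^(-rΔt)=0.99534
k=5 terminal: V=max(K-S,0) → 50.1971 24.1434 0.0000 0.0000 0.0000 0.0000
k=4: j=0 S=68.5123 intr=38.3977 cont=37.8997 V=38.3977[EX]; j=1 S=99.9866 intr=6.9234 cont=12.8519 V=12.8519[hold]; j=2 S=145.9200 intr=0.0000 cont=0.0000 V=0.0000[hold]; j=3 S=212.9551 intr=0.0000 cont=0.0000 V=0.0000[hold]; j=4 S=310.7859 intr=0.0000 cont=0.0000 V=0.0000[hold]
k=3: j=0 S=82.7666 intr=24.1434 cont=26.3904 V=26.3904[hold]; j=1 S=120.7892 intr=0.0000 cont=6.8412 V=6.8412[hold]; j=2 S=176.2793 intr=0.0000 cont=0.0000 V=0.0000[hold]; j=3 S=257.2614 intr=0.0000 cont=0.0000 V=0.0000[hold]
k=2: j=0 S=99.9866 intr=6.9234 cont=17.2156 V=17.2156[hold]; j=1 S=145.9200 intr=0.0000 cont=3.6417 V=3.6417[hold]; j=2 S=212.9551 intr=0.0000 cont=0.0000 V=0.0000[hold]
k=1: j=0 S=120.7892 intr=0.0000 cont=10.8503 V=10.8503[hold]; j=1 S=176.2793 intr=0.0000 cont=1.9385 V=1.9385[hold]
k=0: j=0 S=145.9200 intr=0.0000 cont=6.6733 V=6.6733[hold]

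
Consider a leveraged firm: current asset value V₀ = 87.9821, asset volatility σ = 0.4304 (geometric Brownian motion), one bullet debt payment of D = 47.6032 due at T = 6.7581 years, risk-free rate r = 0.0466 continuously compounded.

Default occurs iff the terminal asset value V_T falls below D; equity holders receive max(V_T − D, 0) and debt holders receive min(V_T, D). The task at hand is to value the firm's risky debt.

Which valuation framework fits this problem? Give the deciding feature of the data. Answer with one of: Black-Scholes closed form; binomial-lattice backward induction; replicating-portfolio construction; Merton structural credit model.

Key observation: assets follow a GBM and default happens iff V_T < 47.6032; valuing claims on that split (equity as a call, risky debt as the residual) is the structural model's definition.

framework: Merton structural credit model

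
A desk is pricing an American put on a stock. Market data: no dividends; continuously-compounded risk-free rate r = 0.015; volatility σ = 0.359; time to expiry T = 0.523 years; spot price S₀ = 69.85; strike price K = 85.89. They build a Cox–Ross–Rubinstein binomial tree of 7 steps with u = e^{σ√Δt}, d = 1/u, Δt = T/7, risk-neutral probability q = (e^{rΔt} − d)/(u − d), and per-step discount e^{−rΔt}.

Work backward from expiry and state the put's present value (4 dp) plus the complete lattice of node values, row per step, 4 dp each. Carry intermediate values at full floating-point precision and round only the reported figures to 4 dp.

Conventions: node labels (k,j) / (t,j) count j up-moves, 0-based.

price = 18.2460
tree:
18.2460
23.1935 12.9542
28.5086 17.5169 8.0650
33.8525 22.8134 11.8471 4.0060
38.7164 28.4872 16.7492 6.5894 1.2300
43.1256 33.8525 22.5687 10.5138 2.3736 0.0000
47.1227 38.7164 28.4872 16.0400 4.5802 0.0000 0.0000
50.7462 43.1256 33.8525 22.5687 8.8381 0.0000 0.0000 0.0000

Δt=0.07471, u=1.10310, d=0.90653, q=0.48119, disc=e^(-rΔt)=0.99888
k=7 terminal: V=max(K-S,0) → 50.7462 43.1256 33.8525 22.5687 8.8381 0.0000 0.0000 0.0000
k=6: j=0 S=38.7673 intr=47.1227 cont=47.0265 V=47.1227[EX]; j=1 S=47.1736 intr=38.7164 cont=38.6202 V=38.7164[EX]; j=2 S=57.4028 intr=28.4872 cont=28.3910 V=28.4872[EX]; j=3 S=69.8500 intr=16.0400 cont=15.9438 V=16.0400[EX]; j=4 S=84.9963 intr=0.8937 cont=4.5802 V=4.5802[hold]; j=5 S=103.4269 intr=0.0000 cont=0.0000 V=0.0000[hold]; j=6 S=125.8540 intr=0.0000 cont=0.0000 V=0.0000[hold]
k=5: j=0 S=42.7644 intr=43.1256 cont=43.0294 V=43.1256[EX]; j=1 S=52.0375 intr=33.8525 cont=33.7563 V=33.8525[EX]; j=2 S=63.3213 intr=22.5687 cont=22.4725 V=22.5687[EX]; j=3 S=77.0519 intr=8.8381 cont=10.5138 V=10.5138[hold]; j=4 S=93.7598 intr=0.0000 cont=2.3736 V=2.3736[hold]; j=5 S=114.0907 intr=0.0000 cont=0.0000 V=0.0000[hold]
k=4: j=0 S=47.1736 intr=38.7164 cont=38.6202 V=38.7164[EX]; j=1 S=57.4028 intr=28.4872 cont=28.3910 V=28.4872[EX]; j=2 S=69.8500 intr=16.0400 cont=16.7492 V=16.7492[hold]; j=3 S=84.9963 intr=0.8937 cont=6.5894 V=6.5894[hold]; j=4 S=103.4269 intr=0.0000 cont=1.2300 V=1.2300[hold]
k=3: j=0 S=52.0375 intr=33.8525 cont=33.7563 V=33.8525[EX]; j=1 S=63.3213 intr=22.5687 cont=22.8134 V=22.8134[hold]; j=2 S=77.0519 intr=8.8381 cont=11.8471 V=11.8471[hold]; j=3 S=93.7598 intr=0.0000 cont=4.0060 V=4.0060[hold]
k=2: j=0 S=57.4028 intr=28.4872 cont=28.5086 V=28.5086[hold]; j=1 S=69.8500 intr=16.0400 cont=17.5169 V=17.5169[hold]; j=2 S=84.9963 intr=0.8937 cont=8.0650 V=8.0650[hold]
k=1: j=0 S=63.3213 intr=22.5687 cont=23.1935 V=23.1935[hold]; j=1 S=77.0519 intr=8.8381 cont=12.9542 V=12.9542[hold]
k=0: j=0 S=69.8500 intr=16.0400 cont=18.2460 V=18.2460[hold]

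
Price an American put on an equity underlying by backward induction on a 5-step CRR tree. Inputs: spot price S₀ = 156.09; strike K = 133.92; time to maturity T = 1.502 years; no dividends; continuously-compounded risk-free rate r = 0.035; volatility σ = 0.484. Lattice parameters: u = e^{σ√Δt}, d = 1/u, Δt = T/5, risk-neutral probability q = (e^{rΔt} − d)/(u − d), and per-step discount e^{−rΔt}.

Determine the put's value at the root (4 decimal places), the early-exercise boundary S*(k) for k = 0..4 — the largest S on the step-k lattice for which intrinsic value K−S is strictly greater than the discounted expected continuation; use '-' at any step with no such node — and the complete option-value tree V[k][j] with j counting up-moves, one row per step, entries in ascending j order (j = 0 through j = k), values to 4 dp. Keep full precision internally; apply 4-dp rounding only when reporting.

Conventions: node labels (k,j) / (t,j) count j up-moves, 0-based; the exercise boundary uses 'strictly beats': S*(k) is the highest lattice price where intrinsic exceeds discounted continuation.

Δt=0.30040  u=1.30379  d=0.76700  q=0.45376  discount=0.98954
step 5 (expiry): payoffs max(K−S,0) = 92.4877 63.4907 14.1997 0.0000 0.0000 0.0000
step 4: (k=4,j=0): S=54.0190, K−S=79.9010, hold=78.5004 ⇒ V=79.9010 exercise | (k=4,j=1): S=91.8249, K−S=42.0951, hold=40.6944 ⇒ V=42.0951 exercise | (k=4,j=2): S=156.0900, K−S=0.0000, hold=7.6753 ⇒ V=7.6753 continue | (k=4,j=3): S=265.3319, K−S=0.0000, hold=0.0000 ⇒ V=0.0000 continue | (k=4,j=4): S=451.0284, K−S=0.0000, hold=0.0000 ⇒ V=0.0000 continue  boundary S*=91.8249
step 3: (k=3,j=0): S=70.4293, K−S=63.4907, hold=62.0900 ⇒ V=63.4907 exercise | (k=3,j=1): S=119.7203, K−S=14.1997, hold=26.1999 ⇒ V=26.1999 continue | (k=3,j=2): S=203.5084, K−S=0.0000, hold=4.1487 ⇒ V=4.1487 continue | (k=3,j=3): S=345.9367, K−S=0.0000, hold=0.0000 ⇒ V=0.0000 continue  boundary S*=70.4293
step 2: (k=2,j=0): S=91.8249, K−S=42.0951, hold=46.0827 ⇒ V=46.0827 continue | (k=2,j=1): S=156.0900, K−S=0.0000, hold=16.0247 ⇒ V=16.0247 continue | (k=2,j=2): S=265.3319, K−S=0.0000, hold=2.2425 ⇒ V=2.2425 continue  boundary S*=-
step 1: (k=1,j=0): S=119.7203, K−S=14.1997, hold=32.1043 ⇒ V=32.1043 continue | (k=1,j=1): S=203.5084, K−S=0.0000, hold=9.6687 ⇒ V=9.6687 continue  boundary S*=-
step 0: (k=0,j=0): S=156.0900, K−S=0.0000, hold=21.6947 ⇒ V=21.6947 continue  boundary S*=-

price = 21.6947
boundary = - - - 70.4293 91.8249
tree:
21.6947
32.1043 9.6687
46.0827 16.0247 2.2425
63.4907 26.1999 4.1487 0.0000
79.9010 42.0951 7.6753 0.0000 0.0000
92.4877 63.4907 14.1997 0.0000 0.0000 0.0000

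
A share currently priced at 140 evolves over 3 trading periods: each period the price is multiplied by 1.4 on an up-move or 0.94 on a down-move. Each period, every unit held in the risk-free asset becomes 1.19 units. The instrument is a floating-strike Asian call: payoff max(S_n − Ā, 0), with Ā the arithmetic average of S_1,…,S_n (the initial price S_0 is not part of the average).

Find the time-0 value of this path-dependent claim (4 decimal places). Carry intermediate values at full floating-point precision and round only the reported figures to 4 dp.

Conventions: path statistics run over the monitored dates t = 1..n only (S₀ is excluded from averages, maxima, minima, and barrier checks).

Risk-neutral up-probability p* = (R−d)/(u−d) = (1.19−0.94)/(1.4−0.94) = 0.5435; the claim prices as the p*-weighted sum of path payoffs discounted by R^3.
Enumerate all 2^3 = 8 price paths (U = up ×1.4, D = down ×0.94); each path with k up-moves has probability p*^k·(1−p*)^(3−k).
DDD: Ā=123.8619, payoff=0.0000, prob=0.095145
UDD: Ā=184.4752, payoff=0.0000, prob=0.113267
DUD: Ā=163.0085, payoff=10.1771, prob=0.113267
UUD: Ā=242.7787, payoff=15.1573, prob=0.134842
DDU: Ā=142.8299, payoff=30.3557, prob=0.113267
UDU: Ā=212.7253, payoff=45.2107, prob=0.134842
DUU: Ā=191.2587, payoff=66.6773, prob=0.134842
UUU: Ā=284.8533, payoff=99.3067, prob=0.160526
Price = Σ prob·payoff / R^3 = 37.663463 / 1.685159 = 22.3501

price = 22.3501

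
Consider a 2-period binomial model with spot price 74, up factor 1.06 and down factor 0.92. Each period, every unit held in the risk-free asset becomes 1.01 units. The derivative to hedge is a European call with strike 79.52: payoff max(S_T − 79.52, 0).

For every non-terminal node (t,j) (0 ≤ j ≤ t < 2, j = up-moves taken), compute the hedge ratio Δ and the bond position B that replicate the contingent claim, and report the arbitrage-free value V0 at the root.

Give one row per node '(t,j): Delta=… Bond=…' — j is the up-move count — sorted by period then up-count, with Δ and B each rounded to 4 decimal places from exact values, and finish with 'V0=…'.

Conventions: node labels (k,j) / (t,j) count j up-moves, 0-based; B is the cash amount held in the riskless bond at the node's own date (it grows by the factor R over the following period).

(0,0): Delta=0.2228 Bond=-15.0178
(1,0): Delta=0.0000 Bond=0.0000
(1,1): Delta=0.3302 Bond=-23.5947
V0=1.4691

Since d<R<u, set p* = (R−d)/(u−d) = 0.6429; price each node as the discounted p*-expectation of its children.
At maturity the claim pays: V(2,0)=0.0000, V(2,1)=0.0000, V(2,2)=3.6264
Node (1,0) S=68.0800: V=(p*·0.0000+(1−p*)·0.0000)/1.01=0.0000; Δ=(0.0000−0.0000)/(72.1648−62.6336)=0.0000; B=V−Δ·S=0.0000
Node (1,1) S=78.4400: V=(p*·3.6264+(1−p*)·0.0000)/1.01=2.3082; Δ=(3.6264−0.0000)/(83.1464−72.1648)=0.3302; B=V−Δ·S=-23.5947
Node (0,0) S=74.0000: V=(p*·2.3082+(1−p*)·0.0000)/1.01=1.4691; Δ=(2.3082−0.0000)/(78.4400−68.0800)=0.2228; B=V−Δ·S=-15.0178
Check: Δ(0,0)·S0 + B(0,0) = 1.4691 = V0.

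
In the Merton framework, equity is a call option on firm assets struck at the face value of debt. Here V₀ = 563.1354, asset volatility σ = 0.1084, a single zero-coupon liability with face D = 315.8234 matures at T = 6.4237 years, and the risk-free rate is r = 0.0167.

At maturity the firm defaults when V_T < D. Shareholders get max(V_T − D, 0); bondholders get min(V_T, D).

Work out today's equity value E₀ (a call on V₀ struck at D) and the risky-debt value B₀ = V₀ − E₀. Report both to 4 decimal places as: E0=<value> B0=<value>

E0=279.6596 B0=283.4758

With assets at 563.1354 and a single debt payment of 315.8234 at 6.4237 years:
d₁ = [ln(V₀/D) + (r + σ²/2)T] / (σ√T)
   = [ln(563.1354/315.8234) + (0.0167 + 0.5·0.1084²)·6.4237] / (0.1084·√6.4237)
   = [0.578337 + 0.145017] / 0.274740 = 2.632866
d₂ = d₁ − σ√T = 2.632866 − 0.274740 = 2.358126
N(d₁) = 0.995767,  N(d₂) = 0.990816,  e^(−rT) = 0.898278
E₀ = V₀·N(d₁) − D·e^(−rT)·N(d₂)
   = 563.1354·0.995767 − 315.8234·0.898278·0.990816 = 279.659646
B₀ = V₀ − E₀ = 563.1354 − 279.659646 = 283.475754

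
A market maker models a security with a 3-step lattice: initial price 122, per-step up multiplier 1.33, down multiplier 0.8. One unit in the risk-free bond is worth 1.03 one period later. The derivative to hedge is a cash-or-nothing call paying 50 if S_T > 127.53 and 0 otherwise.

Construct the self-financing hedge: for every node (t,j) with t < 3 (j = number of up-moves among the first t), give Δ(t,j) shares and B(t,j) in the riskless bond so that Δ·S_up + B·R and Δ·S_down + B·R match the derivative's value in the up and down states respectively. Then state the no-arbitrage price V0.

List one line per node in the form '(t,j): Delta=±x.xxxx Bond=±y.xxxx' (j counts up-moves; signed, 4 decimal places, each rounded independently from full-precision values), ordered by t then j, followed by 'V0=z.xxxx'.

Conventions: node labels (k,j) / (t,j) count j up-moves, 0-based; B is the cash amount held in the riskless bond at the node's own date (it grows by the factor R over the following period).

Risk-neutral probability p* = (R−d)/(u−d) = (1.03−0.8)/(1.33−0.8) = 0.4340.
Terminal payoffs: V(3,0)=0.0000, V(3,1)=0.0000, V(3,2)=50.0000, V(3,3)=50.0000
(2,0): S=78.0800. Δ = (V_up−V_dn)/(S_up−S_dn) = (0.0000−0.0000)/(103.8464−62.4640) = 0.0000. V = [p*·0.0000 + (1−p*)·0.0000]/1.03 = 0.0000. B = V − Δ·S = 0.0000.
(2,1): S=129.8080. Δ = (V_up−V_dn)/(S_up−S_dn) = (50.0000−0.0000)/(172.6446−103.8464) = 0.7268. V = [p*·50.0000 + (1−p*)·0.0000]/1.03 = 21.0661. B = V − Δ·S = -73.2735.
(2,2): S=215.8058. Δ = (V_up−V_dn)/(S_up−S_dn) = (50.0000−50.0000)/(287.0217−172.6446) = 0.0000. V = [p*·50.0000 + (1−p*)·50.0000]/1.03 = 48.5437. B = V − Δ·S = 48.5437.
(1,0): S=97.6000. Δ = (V_up−V_dn)/(S_up−S_dn) = (21.0661−0.0000)/(129.8080−78.0800) = 0.4072. V = [p*·21.0661 + (1−p*)·0.0000]/1.03 = 8.8756. B = V − Δ·S = -30.8718.
(1,1): S=162.2600. Δ = (V_up−V_dn)/(S_up−S_dn) = (48.5437−21.0661)/(215.8058−129.8080) = 0.3195. V = [p*·48.5437 + (1−p*)·21.0661]/1.03 = 32.0295. B = V − Δ·S = -19.8150.
(0,0): S=122.0000. Δ = (V_up−V_dn)/(S_up−S_dn) = (32.0295−8.8756)/(162.2600−97.6000) = 0.3581. V = [p*·32.0295 + (1−p*)·8.8756]/1.03 = 18.3724. B = V − Δ·S = -25.3141.
Check: Δ(0,0)·S0 + B(0,0) = 18.3724 = V0.

(0,0): Delta=0.3581 Bond=-25.3141
(1,0): Delta=0.4072 Bond=-30.8718
(1,1): Delta=0.3195 Bond=-19.8150
(2,0): Delta=0.0000 Bond=0.0000
(2,1): Delta=0.7268 Bond=-73.2735
(2,2): Delta=0.0000 Bond=48.5437
V0=18.3724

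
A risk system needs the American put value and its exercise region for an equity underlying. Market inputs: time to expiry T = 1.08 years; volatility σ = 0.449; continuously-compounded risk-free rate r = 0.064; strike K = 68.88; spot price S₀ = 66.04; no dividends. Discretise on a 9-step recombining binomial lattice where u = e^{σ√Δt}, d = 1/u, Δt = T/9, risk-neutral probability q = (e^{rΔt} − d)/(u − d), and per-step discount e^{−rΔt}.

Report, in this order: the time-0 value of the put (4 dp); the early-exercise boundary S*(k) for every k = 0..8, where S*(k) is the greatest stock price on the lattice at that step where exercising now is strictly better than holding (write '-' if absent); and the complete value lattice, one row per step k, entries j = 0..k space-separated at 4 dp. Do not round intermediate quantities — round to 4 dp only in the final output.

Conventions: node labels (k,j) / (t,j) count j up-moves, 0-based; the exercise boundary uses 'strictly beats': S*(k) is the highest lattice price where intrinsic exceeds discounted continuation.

Δt=0.12000  u=1.16829  d=0.85595  q=0.48588  discount=0.99235
step 9 (expiry): payoffs max(K−S,0) = 52.5922 46.6489 38.5369 27.4649 12.3528 0.0000 0.0000 0.0000 0.0000 0.0000
step 8: (k=8,j=0): S=19.0288, K−S=49.8512, hold=49.3242 ⇒ V=49.8512 exercise | (k=8,j=1): S=25.9723, K−S=42.9077, hold=42.3807 ⇒ V=42.9077 exercise | (k=8,j=2): S=35.4495, K−S=33.4305, hold=32.9036 ⇒ V=33.4305 exercise | (k=8,j=3): S=48.3847, K−S=20.4953, hold=19.9683 ⇒ V=20.4953 exercise | (k=8,j=4): S=66.0400, K−S=2.8400, hold=6.3022 ⇒ V=6.3022 continue | (k=8,j=5): S=90.1376, K−S=0.0000, hold=0.0000 ⇒ V=0.0000 continue | (k=8,j=6): S=123.0282, K−S=0.0000, hold=0.0000 ⇒ V=0.0000 continue | (k=8,j=7): S=167.9203, K−S=0.0000, hold=0.0000 ⇒ V=0.0000 continue | (k=8,j=8): S=229.1933, K−S=0.0000, hold=0.0000 ⇒ V=0.0000 continue  boundary S*=48.3847
step 7: (k=7,j=0): S=22.2311, K−S=46.6489, hold=46.1219 ⇒ V=46.6489 exercise | (k=7,j=1): S=30.3431, K−S=38.5369, hold=38.0099 ⇒ V=38.5369 exercise | (k=7,j=2): S=41.4151, K−S=27.4649, hold=26.9379 ⇒ V=27.4649 exercise | (k=7,j=3): S=56.5272, K−S=12.3528, hold=13.4952 ⇒ V=13.4952 continue | (k=7,j=4): S=77.1536, K−S=0.0000, hold=3.2153 ⇒ V=3.2153 continue | (k=7,j=5): S=105.3065, K−S=0.0000, hold=0.0000 ⇒ V=0.0000 continue | (k=7,j=6): S=143.7321, K−S=0.0000, hold=0.0000 ⇒ V=0.0000 continue | (k=7,j=7): S=196.1790, K−S=0.0000, hold=0.0000 ⇒ V=0.0000 continue  boundary S*=41.4151
step 6: (k=6,j=0): S=25.9723, K−S=42.9077, hold=42.3807 ⇒ V=42.9077 exercise | (k=6,j=1): S=35.4495, K−S=33.4305, hold=32.9036 ⇒ V=33.4305 exercise | (k=6,j=2): S=48.3847, K−S=20.4953, hold=20.5191 ⇒ V=20.5191 continue | (k=6,j=3): S=66.0400, K−S=2.8400, hold=8.4354 ⇒ V=8.4354 continue | (k=6,j=4): S=90.1376, K−S=0.0000, hold=1.6404 ⇒ V=1.6404 continue | (k=6,j=5): S=123.0282, K−S=0.0000, hold=0.0000 ⇒ V=0.0000 continue | (k=6,j=6): S=167.9203, K−S=0.0000, hold=0.0000 ⇒ V=0.0000 continue  boundary S*=35.4495
step 5: (k=5,j=0): S=30.3431, K−S=38.5369, hold=38.0099 ⇒ V=38.5369 exercise | (k=5,j=1): S=41.4151, K−S=27.4649, hold=26.9494 ⇒ V=27.4649 exercise | (k=5,j=2): S=56.5272, K−S=12.3528, hold=14.5358 ⇒ V=14.5358 continue | (k=5,j=3): S=77.1536, K−S=0.0000, hold=5.0946 ⇒ V=5.0946 continue | (k=5,j=4): S=105.3065, K−S=0.0000, hold=0.8369 ⇒ V=0.8369 continue | (k=5,j=5): S=143.7321, K−S=0.0000, hold=0.0000 ⇒ V=0.0000 continue  boundary S*=41.4151
step 4: (k=4,j=0): S=35.4495, K−S=33.4305, hold=32.9036 ⇒ V=33.4305 exercise | (k=4,j=1): S=48.3847, K−S=20.4953, hold=21.0209 ⇒ V=21.0209 continue | (k=4,j=2): S=66.0400, K−S=2.8400, hold=9.8724 ⇒ V=9.8724 continue | (k=4,j=3): S=90.1376, K−S=0.0000, hold=3.0027 ⇒ V=3.0027 continue | (k=4,j=4): S=123.0282, K−S=0.0000, hold=0.4270 ⇒ V=0.4270 continue  boundary S*=35.4495
step 3: (k=3,j=0): S=41.4151, K−S=27.4649, hold=27.1913 ⇒ V=27.4649 exercise | (k=3,j=1): S=56.5272, K−S=12.3528, hold=15.4847 ⇒ V=15.4847 continue | (k=3,j=2): S=77.1536, K−S=0.0000, hold=6.4846 ⇒ V=6.4846 continue | (k=3,j=3): S=105.3065, K−S=0.0000, hold=1.7378 ⇒ V=1.7378 continue  boundary S*=41.4151
step 2: (k=2,j=0): S=48.3847, K−S=20.4953, hold=21.4784 ⇒ V=21.4784 continue | (k=2,j=1): S=66.0400, K−S=2.8400, hold=11.0268 ⇒ V=11.0268 continue | (k=2,j=2): S=90.1376, K−S=0.0000, hold=4.1463 ⇒ V=4.1463 continue  boundary S*=-
step 1: (k=1,j=0): S=56.5272, K−S=12.3528, hold=16.2747 ⇒ V=16.2747 continue | (k=1,j=1): S=77.1536, K−S=0.0000, hold=7.6249 ⇒ V=7.6249 continue  boundary S*=-
step 0: (k=0,j=0): S=66.0400, K−S=2.8400, hold=11.9796 ⇒ V=11.9796 continue  boundary S*=-

price = 11.9796
boundary = - - - 41.4151 35.4495 41.4151 35.4495 41.4151 48.3847
tree:
11.9796
16.2747 7.6249
21.4784 11.0268 4.1463
27.4649 15.4847 6.4846 1.7378
33.4305 21.0209 9.8724 3.0027 0.4270
38.5369 27.4649 14.5358 5.0946 0.8369 0.0000
42.9077 33.4305 20.5191 8.4354 1.6404 0.0000 0.0000
46.6489 38.5369 27.4649 13.4952 3.2153 0.0000 0.0000 0.0000
49.8512 42.9077 33.4305 20.4953 6.3022 0.0000 0.0000 0.0000 0.0000
52.5922 46.6489 38.5369 27.4649 12.3528 0.0000 0.0000 0.0000 0.0000 0.0000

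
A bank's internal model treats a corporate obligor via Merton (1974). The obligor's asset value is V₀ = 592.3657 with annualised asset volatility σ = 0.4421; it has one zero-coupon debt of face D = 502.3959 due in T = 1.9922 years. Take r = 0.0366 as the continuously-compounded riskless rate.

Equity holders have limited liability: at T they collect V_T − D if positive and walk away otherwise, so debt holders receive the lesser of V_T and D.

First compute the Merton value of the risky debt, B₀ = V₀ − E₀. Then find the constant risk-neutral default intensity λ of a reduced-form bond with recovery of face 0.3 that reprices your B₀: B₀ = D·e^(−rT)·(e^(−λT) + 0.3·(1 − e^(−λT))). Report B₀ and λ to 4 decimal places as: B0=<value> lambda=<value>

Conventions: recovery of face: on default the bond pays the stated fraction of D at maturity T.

With assets at 592.3657 and a single debt payment of 502.3959 at 1.9922 years:
d₁ = [ln(V₀/D) + (r + σ²/2)T] / (σ√T)
   = [ln(592.3657/502.3959) + (0.0366 + 0.5·0.4421²)·1.9922] / (0.4421·√1.9922)
   = [0.164736 + 0.267605] / 0.624003 = 0.692849
d₂ = d₁ − σ√T = 0.692849 − 0.624003 = 0.068846
N(d₁) = 0.755798,  N(d₂) = 0.527444,  e^(−rT) = 0.929680
E₀ = V₀·N(d₁) − D·e^(−rT)·N(d₂)
   = 592.3657·0.755798 − 502.3959·0.929680·0.527444 = 201.356859
B₀ = V₀ − E₀ = 592.3657 − 201.356859 = 391.008841
e^(−λT) = (B₀·e^(rT)/D − 0.3)/(1 − 0.3) = (391.0088·1.075639/502.3959 − 0.3)/0.7 = 0.76736688
λ = −ln(0.76736688)/1.9922 = 0.132913

B0=391.0088 lambda=0.1329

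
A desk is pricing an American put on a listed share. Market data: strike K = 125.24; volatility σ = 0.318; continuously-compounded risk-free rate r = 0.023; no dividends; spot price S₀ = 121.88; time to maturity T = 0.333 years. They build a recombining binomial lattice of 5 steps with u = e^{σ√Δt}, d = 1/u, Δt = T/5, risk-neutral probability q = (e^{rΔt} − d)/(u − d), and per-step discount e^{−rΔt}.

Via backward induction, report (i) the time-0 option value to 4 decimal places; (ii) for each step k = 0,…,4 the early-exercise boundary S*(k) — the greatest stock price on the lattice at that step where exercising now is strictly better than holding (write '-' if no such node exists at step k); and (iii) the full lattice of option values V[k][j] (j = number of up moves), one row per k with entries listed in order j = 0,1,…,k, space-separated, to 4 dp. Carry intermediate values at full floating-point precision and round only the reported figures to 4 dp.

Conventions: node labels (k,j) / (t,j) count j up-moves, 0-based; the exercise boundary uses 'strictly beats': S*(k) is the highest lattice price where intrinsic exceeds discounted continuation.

price = 10.6924
boundary = - - - 95.2818 103.4310
tree:
10.6924
15.7632 5.4233
22.2994 8.9776 1.7235
29.9582 14.3603 3.3768 0.0000
37.4654 21.8090 6.6161 0.0000 0.0000
44.3811 29.9582 12.9628 0.0000 0.0000 0.0000

Δt=0.06660, u=1.08553, d=0.92121, q=0.48882, disc=e^(-rΔt)=0.99847
k=5 terminal: V=max(K-S,0) → 44.3811 29.9582 12.9628 0.0000 0.0000 0.0000
k=4: j=0 S=87.7746 intr=37.4654 cont=37.2737 V=37.4654[EX]; j=1 S=103.4310 intr=21.8090 cont=21.6173 V=21.8090[EX]; j=2 S=121.8800 intr=3.3600 cont=6.6161 V=6.6161[hold]; j=3 S=143.6198 intr=0.0000 cont=0.0000 V=0.0000[hold]; j=4 S=169.2373 intr=0.0000 cont=0.0000 V=0.0000[hold]  S*(4)=103.4310
k=3: j=0 S=95.2818 intr=29.9582 cont=29.7665 V=29.9582[EX]; j=1 S=112.2772 intr=12.9628 cont=14.3603 V=14.3603[hold]; j=2 S=132.3041 intr=0.0000 cont=3.3768 V=3.3768[hold]; j=3 S=155.9032 intr=0.0000 cont=0.0000 V=0.0000[hold]  S*(3)=95.2818
k=2: j=0 S=103.4310 intr=21.8090 cont=22.2994 V=22.2994[hold]; j=1 S=121.8800 intr=3.3600 cont=8.9776 V=8.9776[hold]; j=2 S=143.6198 intr=0.0000 cont=1.7235 V=1.7235[hold]  S*(2)=-
k=1: j=0 S=112.2772 intr=12.9628 cont=15.7632 V=15.7632[hold]; j=1 S=132.3041 intr=0.0000 cont=5.4233 V=5.4233[hold]  S*(1)=-
k=0: j=0 S=121.8800 intr=3.3600 cont=10.6924 V=10.6924[hold]  S*(0)=-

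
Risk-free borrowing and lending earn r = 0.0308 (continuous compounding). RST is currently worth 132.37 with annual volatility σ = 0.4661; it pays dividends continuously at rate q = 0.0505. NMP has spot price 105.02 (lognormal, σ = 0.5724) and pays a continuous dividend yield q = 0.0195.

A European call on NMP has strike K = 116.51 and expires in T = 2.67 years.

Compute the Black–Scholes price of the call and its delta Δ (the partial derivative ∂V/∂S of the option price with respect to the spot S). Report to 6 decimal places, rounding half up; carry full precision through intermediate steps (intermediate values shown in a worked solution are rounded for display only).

price = 33.554687
Δ = 0.618283

σ√T = 0.5724·√2.67 = 0.935309
d₁ = (ln(S/K) + (r−q+σ²/2)T) / (σ√T) = (ln(105.02/116.51) + (0.0308−0.0195+0.5724²/2)·2.67) / 0.935309 = (-0.103826 + 0.467573) / 0.935309 = 0.388905
d₂ = d₁ − σ√T = 0.388905 − 0.935309 = -0.546404
e^{−rT} = 0.921055
e^{−qT} = 0.949267
N(d₁) = 0.651327,  N(d₂) = 0.292394
Call price V = S·e^{−qT}·N(d₁) − K·e^{−rT}·N(d₂) = 64.932094 − 31.377407 = 33.554687
Δ = e^{−qT}·N(d₁) = 0.618283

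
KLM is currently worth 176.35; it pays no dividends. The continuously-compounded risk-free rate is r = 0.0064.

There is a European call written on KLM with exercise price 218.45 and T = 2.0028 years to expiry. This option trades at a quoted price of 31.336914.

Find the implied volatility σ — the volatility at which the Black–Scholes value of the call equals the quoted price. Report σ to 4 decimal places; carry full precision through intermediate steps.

At σ = 0.4469 the Black–Scholes value reproduces the quote:
σ√T = 0.4469·√2.0028 = 0.632454
d₁ = (ln(S/K) + (r+σ²/2)T) / (σ√T) = (ln(176.35/218.45) + (0.0064+0.4469²/2)·2.0028) / 0.632454 = (-0.214086 + 0.212817) / 0.632454 = -0.002007
d₂ = d₁ − σ√T = -0.002007 − 0.632454 = -0.634461
e^{−rT} = 0.987264
N(d₁) = 0.499199,  N(d₂) = 0.262890
V = S·N(d₁) − K·e^{−rT}·N(d₂) = 88.033798 − 56.696884 = 31.336914 (matching the quote); vega is positive throughout, so no other σ reproduces this price

sigma = 0.4469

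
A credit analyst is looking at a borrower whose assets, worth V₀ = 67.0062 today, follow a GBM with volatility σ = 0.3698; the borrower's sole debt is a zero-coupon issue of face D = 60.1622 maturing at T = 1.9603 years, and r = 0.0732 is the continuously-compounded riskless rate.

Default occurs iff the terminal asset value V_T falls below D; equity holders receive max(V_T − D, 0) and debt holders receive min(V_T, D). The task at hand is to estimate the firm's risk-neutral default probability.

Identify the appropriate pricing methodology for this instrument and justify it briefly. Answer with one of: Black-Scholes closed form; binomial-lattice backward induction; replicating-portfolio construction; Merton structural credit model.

Key observation: the asked-for credit quantity lives on the firm's capital structure — asset value, asset volatility, debt face 60.1622 — which is the structural model's domain.

framework: Merton structural credit model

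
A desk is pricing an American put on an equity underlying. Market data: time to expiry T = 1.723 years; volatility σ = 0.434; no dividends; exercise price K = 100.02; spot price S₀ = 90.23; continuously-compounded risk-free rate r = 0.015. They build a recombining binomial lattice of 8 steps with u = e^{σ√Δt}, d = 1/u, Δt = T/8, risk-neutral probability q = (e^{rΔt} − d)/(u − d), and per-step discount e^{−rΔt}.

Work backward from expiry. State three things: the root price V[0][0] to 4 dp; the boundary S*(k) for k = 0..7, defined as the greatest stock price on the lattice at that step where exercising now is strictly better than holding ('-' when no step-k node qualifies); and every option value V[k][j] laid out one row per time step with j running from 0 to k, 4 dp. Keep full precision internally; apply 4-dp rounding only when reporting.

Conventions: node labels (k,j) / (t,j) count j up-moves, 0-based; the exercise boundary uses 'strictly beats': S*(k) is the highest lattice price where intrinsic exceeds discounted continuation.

price = 25.5689
boundary = - - - - 40.3145 49.3098 60.3123 73.7698
tree:
25.5689
33.1583 16.7609
41.7370 23.2322 9.2150
50.8204 31.2737 13.8721 3.7642
59.7055 40.6562 20.3823 6.2596 0.8353
67.0599 50.7102 29.0358 10.2773 1.5455 0.0000
73.0727 59.7055 39.7077 16.6015 2.8596 0.0000 0.0000
77.9885 67.0599 50.7102 26.2502 5.2911 0.0000 0.0000 0.0000
82.0076 73.0727 59.7055 39.7077 9.7900 0.0000 0.0000 0.0000 0.0000

Δt=0.21538, u=1.22313, d=0.81757, q=0.45780, disc=e^(-rΔt)=0.99677
k=8 terminal: V=max(K-S,0) → 82.0076 73.0727 59.7055 39.7077 9.7900 0.0000 0.0000 0.0000 0.0000
k=7: j=0 S=22.0315 intr=77.9885 cont=77.6659 V=77.9885[EX]; j=1 S=32.9601 intr=67.0599 cont=66.7373 V=67.0599[EX]; j=2 S=49.3098 intr=50.7102 cont=50.3876 V=50.7102[EX]; j=3 S=73.7698 intr=26.2502 cont=25.9276 V=26.2502[EX]; j=4 S=110.3630 intr=0.0000 cont=5.2911 V=5.2911[hold]; j=5 S=165.1082 intr=0.0000 cont=0.0000 V=0.0000[hold]; j=6 S=247.0095 intr=0.0000 cont=0.0000 V=0.0000[hold]; j=7 S=369.5376 intr=0.0000 cont=0.0000 V=0.0000[hold]  S*(7)=73.7698
k=6: j=0 S=26.9473 intr=73.0727 cont=72.7501 V=73.0727[EX]; j=1 S=40.3145 intr=59.7055 cont=59.3829 V=59.7055[EX]; j=2 S=60.3123 intr=39.7077 cont=39.3851 V=39.7077[EX]; j=3 S=90.2300 intr=9.7900 cont=16.6015 V=16.6015[hold]; j=4 S=134.9883 intr=0.0000 cont=2.8596 V=2.8596[hold]; j=5 S=201.9487 intr=0.0000 cont=0.0000 V=0.0000[hold]; j=6 S=302.1246 intr=0.0000 cont=0.0000 V=0.0000[hold]  S*(6)=60.3123
k=5: j=0 S=32.9601 intr=67.0599 cont=66.7373 V=67.0599[EX]; j=1 S=49.3098 intr=50.7102 cont=50.3876 V=50.7102[EX]; j=2 S=73.7698 intr=26.2502 cont=29.0358 V=29.0358[hold]; j=3 S=110.3630 intr=0.0000 cont=10.2773 V=10.2773[hold]; j=4 S=165.1082 intr=0.0000 cont=1.5455 V=1.5455[hold]; j=5 S=247.0095 intr=0.0000 cont=0.0000 V=0.0000[hold]  S*(5)=49.3098
k=4: j=0 S=40.3145 intr=59.7055 cont=59.3829 V=59.7055[EX]; j=1 S=60.3123 intr=39.7077 cont=40.6562 V=40.6562[hold]; j=2 S=90.2300 intr=9.7900 cont=20.3823 V=20.3823[hold]; j=3 S=134.9883 intr=0.0000 cont=6.2596 V=6.2596[hold]; j=4 S=201.9487 intr=0.0000 cont=0.8353 V=0.8353[hold]  S*(4)=40.3145
k=3: j=0 S=49.3098 intr=50.7102 cont=50.8204 V=50.8204[hold]; j=1 S=73.7698 intr=26.2502 cont=31.2737 V=31.2737[hold]; j=2 S=110.3630 intr=0.0000 cont=13.8721 V=13.8721[hold]; j=3 S=165.1082 intr=0.0000 cont=3.7642 V=3.7642[hold]  S*(3)=-
k=2: j=0 S=60.3123 intr=39.7077 cont=41.7370 V=41.7370[hold]; j=1 S=90.2300 intr=9.7900 cont=23.2322 V=23.2322[hold]; j=2 S=134.9883 intr=0.0000 cont=9.2150 V=9.2150[hold]  S*(2)=-
k=1: j=0 S=73.7698 intr=26.2502 cont=33.1583 V=33.1583[hold]; j=1 S=110.3630 intr=0.0000 cont=16.7609 V=16.7609[hold]  S*(1)=-
k=0: j=0 S=90.2300 intr=9.7900 cont=25.5689 V=25.5689[hold]  S*(0)=-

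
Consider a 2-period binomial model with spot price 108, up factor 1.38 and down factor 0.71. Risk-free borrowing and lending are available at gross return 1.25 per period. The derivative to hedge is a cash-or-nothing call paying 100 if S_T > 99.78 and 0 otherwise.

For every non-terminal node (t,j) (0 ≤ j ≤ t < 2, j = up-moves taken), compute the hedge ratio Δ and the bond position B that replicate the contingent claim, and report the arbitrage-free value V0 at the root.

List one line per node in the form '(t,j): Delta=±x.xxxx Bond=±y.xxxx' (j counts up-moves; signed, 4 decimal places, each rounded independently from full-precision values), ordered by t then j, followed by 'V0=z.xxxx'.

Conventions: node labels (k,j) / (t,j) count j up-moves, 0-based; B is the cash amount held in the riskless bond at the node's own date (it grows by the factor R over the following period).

Risk-neutral probability p* = (R−d)/(u−d) = (1.25−0.71)/(1.38−0.71) = 0.8060.
At maturity the claim pays: V(2,0)=0.0000, V(2,1)=100.0000, V(2,2)=100.0000
Node (1,0) S=76.6800: V=(p*·100.0000+(1−p*)·0.0000)/1.25=64.4776; Δ=(100.0000−0.0000)/(105.8184−54.4428)=1.9464; B=V−Δ·S=-84.7761
Node (1,1) S=149.0400: V=(p*·100.0000+(1−p*)·100.0000)/1.25=80.0000; Δ=(100.0000−100.0000)/(205.6752−105.8184)=0.0000; B=V−Δ·S=80.0000
Node (0,0) S=108.0000: V=(p*·80.0000+(1−p*)·64.4776)/1.25=61.5906; Δ=(80.0000−64.4776)/(149.0400−76.6800)=0.2145; B=V−Δ·S=38.4228
Verification: the root portfolio costs Δ(0,0)·S0 + B(0,0) = 61.5906, matching V0.

(0,0): Delta=0.2145 Bond=38.4228
(1,0): Delta=1.9464 Bond=-84.7761
(1,1): Delta=0.0000 Bond=80.0000
V0=61.5906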